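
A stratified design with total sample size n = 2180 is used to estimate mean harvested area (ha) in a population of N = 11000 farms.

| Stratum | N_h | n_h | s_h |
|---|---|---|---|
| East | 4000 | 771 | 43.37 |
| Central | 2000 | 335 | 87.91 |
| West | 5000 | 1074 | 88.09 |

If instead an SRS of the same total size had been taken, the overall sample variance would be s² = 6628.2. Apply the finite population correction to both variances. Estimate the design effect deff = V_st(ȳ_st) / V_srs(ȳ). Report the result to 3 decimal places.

V̂(ȳ_st) = Σ W_h² (1 − n_h/N_h) s_h²/n_h, with W_h = N_h/N and N = 11000:
  stratum East: (4000/11000)²·(1 − 771/4000)·43.37²/771 = 0.260416
  stratum Central: (2000/11000)²·(1 − 335/2000)·87.91²/335 = 0.634878
  stratum West: (5000/11000)²·(1 − 1074/5000)·88.09²/1074 = 1.17215
V_st = 2.06745
V_srs = (1 − 2180/11000)·6628.2/2180 = 2.4379
deff = V_st / V_srs = 2.06745/2.4379 = 0.8480

deff ≈ 0.848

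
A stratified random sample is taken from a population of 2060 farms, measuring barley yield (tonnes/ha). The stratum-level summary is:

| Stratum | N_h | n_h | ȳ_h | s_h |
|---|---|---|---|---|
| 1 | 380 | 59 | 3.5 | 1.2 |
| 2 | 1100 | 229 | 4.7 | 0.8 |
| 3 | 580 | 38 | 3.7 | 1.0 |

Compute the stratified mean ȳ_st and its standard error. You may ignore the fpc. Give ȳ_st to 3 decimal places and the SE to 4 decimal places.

ȳ_st = Σ W_h ȳ_h = (380·3.5 + 1100·4.7 + 580·3.7)/2060 = 4.19709
V̂(ȳ_st) = Σ W_h² s_h²/n_h, with W_h = N_h/N and N = 2060:
  stratum 1: (380/2060)²·1.2²/59 = 0.000830507
  stratum 2: (1100/2060)²·0.8²/229 = 0.000796885
  stratum 3: (580/2060)²·1.0²/38 = 0.00208611
V̂(ȳ_st) = 0.00371351
SE(ȳ_st) = √0.00371351 = 0.0609385

ȳ_st ≈ 4.197, SE ≈ 0.0609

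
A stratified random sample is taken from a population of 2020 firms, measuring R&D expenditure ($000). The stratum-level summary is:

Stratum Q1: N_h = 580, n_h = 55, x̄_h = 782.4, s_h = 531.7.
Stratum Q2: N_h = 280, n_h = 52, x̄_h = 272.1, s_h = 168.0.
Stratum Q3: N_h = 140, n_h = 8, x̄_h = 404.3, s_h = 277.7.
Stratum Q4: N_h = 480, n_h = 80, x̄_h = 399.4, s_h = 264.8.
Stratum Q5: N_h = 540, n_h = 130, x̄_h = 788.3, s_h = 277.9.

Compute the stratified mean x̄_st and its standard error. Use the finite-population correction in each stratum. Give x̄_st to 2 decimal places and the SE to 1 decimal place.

x̄_st = Σ W_h x̄_h = (580·782.4 + 280·272.1 + 140·404.3 + 480·399.4 + 540·788.3)/2020 = 596.02772
V̂(x̄_st) = Σ W_h² (1 − n_h/N_h) s_h²/n_h, with W_h = N_h/N and N = 2020:
  stratum Q1: (580/2020)²·(1 − 55/580)·531.7²/55 = 383.579
  stratum Q2: (280/2020)²·(1 − 52/280)·168.0²/52 = 8.49191
  stratum Q3: (140/2020)²·(1 − 8/140)·277.7²/8 = 43.6577
  stratum Q4: (480/2020)²·(1 − 80/480)·264.8²/80 = 41.2425
  stratum Q5: (540/2020)²·(1 − 130/540)·277.9²/130 = 32.2336
V̂(x̄_st) = 509.205
SE(x̄_st) = √509.205 = 22.5656

x̄_st ≈ 596.03, SE ≈ 22.6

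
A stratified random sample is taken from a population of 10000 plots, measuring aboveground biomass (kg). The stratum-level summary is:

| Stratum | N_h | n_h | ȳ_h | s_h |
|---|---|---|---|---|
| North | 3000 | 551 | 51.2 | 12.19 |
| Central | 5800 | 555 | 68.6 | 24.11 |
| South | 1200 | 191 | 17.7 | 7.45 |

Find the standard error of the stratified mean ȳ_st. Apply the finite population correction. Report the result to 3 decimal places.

SE(ȳ_st) ≈ 0.585

V̂(ȳ_st) = Σ W_h² (1 − n_h/N_h) s_h²/n_h, with W_h = N_h/N and N = 10000:
  stratum North: (3000/10000)²·(1 − 551/3000)·12.19²/551 = 0.0198137
  stratum Central: (5800/10000)²·(1 − 555/5800)·24.11²/555 = 0.318621
  stratum South: (1200/10000)²·(1 − 191/1200)·7.45²/191 = 0.00351845
V̂(ȳ_st) = 0.341954
SE(ȳ_st) = √0.341954 = 0.584768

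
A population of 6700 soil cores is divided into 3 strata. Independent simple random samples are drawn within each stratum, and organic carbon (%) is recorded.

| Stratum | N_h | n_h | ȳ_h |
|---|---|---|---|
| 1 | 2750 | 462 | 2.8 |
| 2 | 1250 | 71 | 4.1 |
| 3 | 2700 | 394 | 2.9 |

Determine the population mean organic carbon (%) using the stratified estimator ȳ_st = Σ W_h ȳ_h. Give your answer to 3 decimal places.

N = Σ N_h = 6700. Stratum weights W_h = N_h/N.
ȳ_st = (2750·2.8 + 1250·4.1 + 2700·2.9) / 6700 = 3.08284

ȳ_st ≈ 3.083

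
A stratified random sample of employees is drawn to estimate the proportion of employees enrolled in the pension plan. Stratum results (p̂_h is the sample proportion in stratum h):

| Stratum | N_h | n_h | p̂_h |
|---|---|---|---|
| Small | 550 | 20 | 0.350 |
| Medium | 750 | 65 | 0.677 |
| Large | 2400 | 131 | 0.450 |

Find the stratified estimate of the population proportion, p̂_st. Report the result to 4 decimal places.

p̂_st ≈ 0.4811

N = 3700; stratum weights W_h = N_h/N.
p̂_st = Σ W_h p̂_h = (550·0.350 + 750·0.677 + 2400·0.450)/3700 = 0.48115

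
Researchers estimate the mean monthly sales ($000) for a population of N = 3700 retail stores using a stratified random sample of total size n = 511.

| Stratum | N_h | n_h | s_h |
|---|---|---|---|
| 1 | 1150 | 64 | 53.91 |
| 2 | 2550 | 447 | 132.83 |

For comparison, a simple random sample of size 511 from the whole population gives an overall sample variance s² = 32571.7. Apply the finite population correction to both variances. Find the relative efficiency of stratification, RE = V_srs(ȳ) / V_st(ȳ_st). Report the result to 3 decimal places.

V̂(ȳ_st) = Σ W_h² (1 − n_h/N_h) s_h²/n_h, with W_h = N_h/N and N = 3700:
  stratum 1: (1150/3700)²·(1 − 64/1150)·53.91²/64 = 4.14269
  stratum 2: (2550/3700)²·(1 − 447/2550)·132.83²/447 = 15.4618
V_st = 19.6045
V_srs = (1 − 511/3700)·32571.7/511 = 54.9379
Relative efficiency = V_srs / V_st = 54.9379/19.6045 = 2.8023

RE ≈ 2.802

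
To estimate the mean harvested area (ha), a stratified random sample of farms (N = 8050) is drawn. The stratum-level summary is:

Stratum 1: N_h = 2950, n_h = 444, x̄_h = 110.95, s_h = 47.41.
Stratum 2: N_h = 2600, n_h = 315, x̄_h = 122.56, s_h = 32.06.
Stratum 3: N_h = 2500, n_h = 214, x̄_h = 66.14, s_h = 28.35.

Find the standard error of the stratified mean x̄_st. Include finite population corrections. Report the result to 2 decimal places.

V̂(x̄_st) = Σ W_h² (1 − n_h/N_h) s_h²/n_h, with W_h = N_h/N and N = 8050:
  stratum 1: (2950/8050)²·(1 − 444/2950)·47.41²/444 = 0.577522
  stratum 2: (2600/8050)²·(1 − 315/2600)·32.06²/315 = 0.299147
  stratum 3: (2500/8050)²·(1 − 214/2500)·28.35²/214 = 0.33122
V̂(x̄_st) = 1.20789
SE(x̄_st) = √1.20789 = 1.09904

SE(x̄_st) ≈ 1.10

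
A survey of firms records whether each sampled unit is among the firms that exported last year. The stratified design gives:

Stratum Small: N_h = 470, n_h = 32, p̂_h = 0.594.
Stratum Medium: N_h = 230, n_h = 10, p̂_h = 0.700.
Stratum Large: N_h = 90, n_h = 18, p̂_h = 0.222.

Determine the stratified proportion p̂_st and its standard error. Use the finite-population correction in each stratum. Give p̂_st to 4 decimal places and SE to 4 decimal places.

p̂_st ≈ 0.5825, SE ≈ 0.0676

N = 790; stratum weights W_h = N_h/N.
p̂_st = Σ W_h p̂_h = (470·0.594 + 230·0.700 + 90·0.222)/790 = 0.58248
V̂(p̂_st) = Σ W_h² (1 − n_h/N_h) p̂_h(1−p̂_h)/(n_h−1):
  stratum Small: (470/790)²·(1 − 32/470)·0.594·0.406/31 = 0.00256607
  stratum Medium: (230/790)²·(1 − 10/230)·0.700·0.300/9 = 0.00189179
  stratum Large: (90/790)²·(1 − 18/90)·0.222·0.778/17 = 0.000105488
V̂(p̂_st) = 0.00456335; SE = √V̂ = 0.0675526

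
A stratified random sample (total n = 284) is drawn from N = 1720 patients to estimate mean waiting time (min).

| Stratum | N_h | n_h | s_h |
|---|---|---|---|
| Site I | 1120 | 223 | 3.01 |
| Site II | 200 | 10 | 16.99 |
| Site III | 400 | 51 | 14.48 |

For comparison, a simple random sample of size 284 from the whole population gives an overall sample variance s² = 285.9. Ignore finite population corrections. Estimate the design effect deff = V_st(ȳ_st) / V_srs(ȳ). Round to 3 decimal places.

deff ≈ 0.626

V̂(ȳ_st) = Σ W_h² s_h²/n_h, with W_h = N_h/N and N = 1720:
  stratum Site I: (1120/1720)²·3.01²/223 = 0.0172269
  stratum Site II: (200/1720)²·16.99²/10 = 0.390292
  stratum Site III: (400/1720)²·14.48²/51 = 0.222346
V_st = 0.629865
V_srs = s²/n = 285.9/284 = 1.00669
deff = V_st / V_srs = 0.629865/1.00669 = 0.6257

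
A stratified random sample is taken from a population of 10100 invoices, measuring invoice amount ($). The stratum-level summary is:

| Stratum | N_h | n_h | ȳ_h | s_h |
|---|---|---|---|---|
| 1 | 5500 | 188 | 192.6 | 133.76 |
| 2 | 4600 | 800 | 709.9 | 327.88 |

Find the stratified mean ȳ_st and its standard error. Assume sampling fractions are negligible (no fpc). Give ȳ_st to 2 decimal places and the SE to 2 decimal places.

ȳ_st ≈ 428.20, SE ≈ 7.49

ȳ_st = Σ W_h ȳ_h = (5500·192.6 + 4600·709.9)/10100 = 428.20198
V̂(ȳ_st) = Σ W_h² s_h²/n_h, with W_h = N_h/N and N = 10100:
  stratum 1: (5500/10100)²·133.76²/188 = 28.2213
  stratum 2: (4600/10100)²·327.88²/800 = 27.8749
V̂(ȳ_st) = 56.0962
SE(ȳ_st) = √56.0962 = 7.48974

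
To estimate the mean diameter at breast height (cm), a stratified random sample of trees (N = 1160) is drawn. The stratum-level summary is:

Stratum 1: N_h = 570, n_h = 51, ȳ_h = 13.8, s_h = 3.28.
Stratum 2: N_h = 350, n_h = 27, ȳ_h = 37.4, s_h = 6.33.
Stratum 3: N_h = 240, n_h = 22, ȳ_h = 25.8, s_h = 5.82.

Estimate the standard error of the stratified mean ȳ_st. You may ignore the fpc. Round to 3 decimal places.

SE(ȳ_st) ≈ 0.502

V̂(ȳ_st) = Σ W_h² s_h²/n_h, with W_h = N_h/N and N = 1160:
  stratum 1: (570/1160)²·3.28²/51 = 0.0509344
  stratum 2: (350/1160)²·6.33²/27 = 0.135103
  stratum 3: (240/1160)²·5.82²/22 = 0.0659067
V̂(ȳ_st) = 0.251944
SE(ȳ_st) = √0.251944 = 0.50194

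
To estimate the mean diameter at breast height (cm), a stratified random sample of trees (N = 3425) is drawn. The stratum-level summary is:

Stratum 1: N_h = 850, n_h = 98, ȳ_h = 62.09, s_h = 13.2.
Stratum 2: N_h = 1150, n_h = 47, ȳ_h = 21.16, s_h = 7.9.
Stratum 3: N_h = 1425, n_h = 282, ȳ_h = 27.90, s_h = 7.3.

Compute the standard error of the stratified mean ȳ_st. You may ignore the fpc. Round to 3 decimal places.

SE(ȳ_st) ≈ 0.540

V̂(ȳ_st) = Σ W_h² s_h²/n_h, with W_h = N_h/N and N = 3425:
  stratum 1: (850/3425)²·13.2²/98 = 0.109506
  stratum 2: (1150/3425)²·7.9²/47 = 0.149703
  stratum 3: (1425/3425)²·7.3²/282 = 0.0327119
V̂(ȳ_st) = 0.291921
SE(ȳ_st) = √0.291921 = 0.540297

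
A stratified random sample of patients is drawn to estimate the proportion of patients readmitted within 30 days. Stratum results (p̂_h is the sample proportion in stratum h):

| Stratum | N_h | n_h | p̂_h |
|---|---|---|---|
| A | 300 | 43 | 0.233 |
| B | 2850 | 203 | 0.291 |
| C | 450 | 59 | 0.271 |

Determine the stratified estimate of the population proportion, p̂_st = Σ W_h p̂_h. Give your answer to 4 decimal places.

p̂_st ≈ 0.2837

N = 3600; stratum weights W_h = N_h/N.
p̂_st = Σ W_h p̂_h = (300·0.233 + 2850·0.291 + 450·0.271)/3600 = 0.28367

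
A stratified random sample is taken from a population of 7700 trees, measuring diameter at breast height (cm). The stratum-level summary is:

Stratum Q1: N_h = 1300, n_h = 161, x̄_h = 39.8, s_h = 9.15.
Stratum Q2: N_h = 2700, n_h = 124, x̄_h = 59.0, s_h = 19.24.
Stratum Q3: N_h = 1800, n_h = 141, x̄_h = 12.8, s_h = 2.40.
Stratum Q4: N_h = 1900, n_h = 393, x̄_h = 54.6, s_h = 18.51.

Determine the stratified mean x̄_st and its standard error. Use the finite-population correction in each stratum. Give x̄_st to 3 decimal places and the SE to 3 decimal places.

x̄_st = Σ W_h x̄_h = (1300·39.8 + 2700·59.0 + 1800·12.8 + 1900·54.6)/7700 = 43.87273
V̂(x̄_st) = Σ W_h² (1 − n_h/N_h) s_h²/n_h, with W_h = N_h/N and N = 7700:
  stratum Q1: (1300/7700)²·(1 − 161/1300)·9.15²/161 = 0.0129868
  stratum Q2: (2700/7700)²·(1 − 124/2700)·19.24²/124 = 0.3502
  stratum Q3: (1800/7700)²·(1 − 141/1800)·2.40²/141 = 0.0020575
  stratum Q4: (1900/7700)²·(1 − 393/1900)·18.51²/393 = 0.0421023
V̂(x̄_st) = 0.407347
SE(x̄_st) = √0.407347 = 0.638237

x̄_st ≈ 43.873, SE ≈ 0.638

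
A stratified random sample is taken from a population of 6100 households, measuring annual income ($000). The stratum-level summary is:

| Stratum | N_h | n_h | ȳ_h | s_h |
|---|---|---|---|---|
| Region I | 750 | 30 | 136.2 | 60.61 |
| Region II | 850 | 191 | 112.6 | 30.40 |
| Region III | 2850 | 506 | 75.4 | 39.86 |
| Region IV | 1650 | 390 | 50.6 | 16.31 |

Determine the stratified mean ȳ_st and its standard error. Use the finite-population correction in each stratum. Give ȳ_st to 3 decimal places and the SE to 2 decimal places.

ȳ_st ≈ 81.351, SE ≈ 1.57

ȳ_st = Σ W_h ȳ_h = (750·136.2 + 850·112.6 + 2850·75.4 + 1650·50.6)/6100 = 81.35082
V̂(ȳ_st) = Σ W_h² (1 − n_h/N_h) s_h²/n_h, with W_h = N_h/N and N = 6100:
  stratum Region I: (750/6100)²·(1 − 30/750)·60.61²/30 = 1.77706
  stratum Region II: (850/6100)²·(1 − 191/850)·30.40²/191 = 0.0728381
  stratum Region III: (2850/6100)²·(1 − 506/2850)·39.86²/506 = 0.563724
  stratum Region IV: (1650/6100)²·(1 − 390/1650)·16.31²/390 = 0.0381099
V̂(ȳ_st) = 2.45173
SE(ȳ_st) = √2.45173 = 1.5658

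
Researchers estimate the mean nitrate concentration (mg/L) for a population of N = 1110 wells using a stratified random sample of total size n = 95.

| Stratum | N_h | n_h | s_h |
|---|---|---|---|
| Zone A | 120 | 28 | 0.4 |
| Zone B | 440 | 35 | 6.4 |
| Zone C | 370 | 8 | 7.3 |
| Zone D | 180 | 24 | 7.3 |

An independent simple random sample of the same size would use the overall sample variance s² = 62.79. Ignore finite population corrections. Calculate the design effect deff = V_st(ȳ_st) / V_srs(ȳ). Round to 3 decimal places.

V̂(ȳ_st) = Σ W_h² s_h²/n_h, with W_h = N_h/N and N = 1110:
  stratum Zone A: (120/1110)²·0.4²/28 = 6.67849e-05
  stratum Zone B: (440/1110)²·6.4²/35 = 0.183887
  stratum Zone C: (370/1110)²·7.3²/8 = 0.740139
  stratum Zone D: (180/1110)²·7.3²/24 = 0.0583893
V_st = 0.982482
V_srs = s²/n = 62.79/95 = 0.660947
deff = V_st / V_srs = 0.982482/0.660947 = 1.4865

deff ≈ 1.486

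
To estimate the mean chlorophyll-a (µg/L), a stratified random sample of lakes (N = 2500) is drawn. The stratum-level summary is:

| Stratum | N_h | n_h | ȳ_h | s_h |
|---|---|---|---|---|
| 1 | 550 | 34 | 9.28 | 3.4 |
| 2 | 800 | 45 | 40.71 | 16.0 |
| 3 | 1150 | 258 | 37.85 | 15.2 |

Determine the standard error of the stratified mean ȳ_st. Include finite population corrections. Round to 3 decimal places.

SE(ȳ_st) ≈ 0.844

V̂(ȳ_st) = Σ W_h² (1 − n_h/N_h) s_h²/n_h, with W_h = N_h/N and N = 2500:
  stratum 1: (550/2500)²·(1 − 34/550)·3.4²/34 = 0.0154387
  stratum 2: (800/2500)²·(1 − 45/800)·16.0²/45 = 0.549774
  stratum 3: (1150/2500)²·(1 − 258/1150)·15.2²/258 = 0.146977
V̂(ȳ_st) = 0.71219
SE(ȳ_st) = √0.71219 = 0.843914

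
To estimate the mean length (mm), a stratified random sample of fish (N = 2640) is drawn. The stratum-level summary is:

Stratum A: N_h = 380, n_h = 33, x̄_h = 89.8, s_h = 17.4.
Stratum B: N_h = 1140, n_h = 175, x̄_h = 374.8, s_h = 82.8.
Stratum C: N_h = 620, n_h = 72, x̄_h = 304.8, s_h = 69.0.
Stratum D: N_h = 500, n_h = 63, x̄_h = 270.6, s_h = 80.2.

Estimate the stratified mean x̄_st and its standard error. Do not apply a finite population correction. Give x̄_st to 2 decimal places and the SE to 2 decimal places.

x̄_st = Σ W_h x̄_h = (380·89.8 + 1140·374.8 + 620·304.8 + 500·270.6)/2640 = 297.60303
V̂(x̄_st) = Σ W_h² s_h²/n_h, with W_h = N_h/N and N = 2640:
  stratum A: (380/2640)²·17.4²/33 = 0.190083
  stratum B: (1140/2640)²·82.8²/175 = 7.30507
  stratum C: (620/2640)²·69.0²/72 = 3.64705
  stratum D: (500/2640)²·80.2²/63 = 3.66219
V̂(x̄_st) = 14.8044
SE(x̄_st) = √14.8044 = 3.84765

x̄_st ≈ 297.60, SE ≈ 3.85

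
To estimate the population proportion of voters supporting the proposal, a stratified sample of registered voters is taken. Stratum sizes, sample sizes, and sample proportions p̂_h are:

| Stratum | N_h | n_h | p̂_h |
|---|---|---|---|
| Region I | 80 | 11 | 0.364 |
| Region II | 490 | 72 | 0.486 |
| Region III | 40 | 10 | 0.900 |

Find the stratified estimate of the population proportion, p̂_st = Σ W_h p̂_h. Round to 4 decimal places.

N = 610; stratum weights W_h = N_h/N.
p̂_st = Σ W_h p̂_h = (80·0.364 + 490·0.486 + 40·0.900)/610 = 0.49715

p̂_st ≈ 0.4971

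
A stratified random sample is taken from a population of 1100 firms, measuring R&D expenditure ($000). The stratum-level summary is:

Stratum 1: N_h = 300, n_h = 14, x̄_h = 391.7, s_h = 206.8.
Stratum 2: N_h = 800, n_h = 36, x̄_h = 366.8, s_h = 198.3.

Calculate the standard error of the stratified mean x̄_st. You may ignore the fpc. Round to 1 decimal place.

SE(x̄_st) ≈ 28.4

V̂(x̄_st) = Σ W_h² s_h²/n_h, with W_h = N_h/N and N = 1100:
  stratum 1: (300/1100)²·206.8²/14 = 227.211
  stratum 2: (800/1100)²·198.3²/36 = 577.747
V̂(x̄_st) = 804.958
SE(x̄_st) = √804.958 = 28.3718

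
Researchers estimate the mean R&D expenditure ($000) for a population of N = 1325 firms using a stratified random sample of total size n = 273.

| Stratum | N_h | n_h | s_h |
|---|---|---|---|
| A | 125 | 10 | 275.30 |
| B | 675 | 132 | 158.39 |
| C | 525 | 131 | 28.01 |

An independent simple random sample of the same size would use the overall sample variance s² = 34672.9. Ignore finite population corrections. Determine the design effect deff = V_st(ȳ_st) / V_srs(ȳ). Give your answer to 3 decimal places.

deff ≈ 0.927

V̂(ȳ_st) = Σ W_h² s_h²/n_h, with W_h = N_h/N and N = 1325:
  stratum A: (125/1325)²·275.30²/10 = 67.4529
  stratum B: (675/1325)²·158.39²/132 = 49.3239
  stratum C: (525/1325)²·28.01²/131 = 0.940247
V_st = 117.717
V_srs = s²/n = 34672.9/273 = 127.007
deff = V_st / V_srs = 117.717/127.007 = 0.9269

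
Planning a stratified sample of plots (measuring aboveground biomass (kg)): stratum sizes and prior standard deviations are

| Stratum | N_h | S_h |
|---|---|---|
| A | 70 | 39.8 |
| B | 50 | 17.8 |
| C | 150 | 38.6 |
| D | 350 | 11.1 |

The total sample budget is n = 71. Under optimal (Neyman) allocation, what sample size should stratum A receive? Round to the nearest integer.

Neyman allocation: n_h = n · N_h S_h / Σ N_i S_i, with n = 71.
  stratum A: N_h·S_h = 70·39.8 = 2786.00
  stratum B: N_h·S_h = 50·17.8 = 890.00
  stratum C: N_h·S_h = 150·38.6 = 5790.00
  stratum D: N_h·S_h = 350·11.1 = 3885.00
Σ N_h S_h = 13351.00
n for stratum A = 71·2786.00/13351.00 = 14.816 → 15

15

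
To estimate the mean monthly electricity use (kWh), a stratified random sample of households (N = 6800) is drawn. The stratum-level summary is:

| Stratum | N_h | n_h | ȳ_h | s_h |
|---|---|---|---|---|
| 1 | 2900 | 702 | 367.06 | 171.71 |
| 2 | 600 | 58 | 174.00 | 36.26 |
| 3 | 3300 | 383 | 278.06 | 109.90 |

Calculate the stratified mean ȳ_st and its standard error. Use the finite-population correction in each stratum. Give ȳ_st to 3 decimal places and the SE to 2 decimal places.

ȳ_st = Σ W_h ȳ_h = (2900·367.06 + 600·174.00 + 3300·278.06)/6800 = 306.83412
V̂(ȳ_st) = Σ W_h² (1 − n_h/N_h) s_h²/n_h, with W_h = N_h/N and N = 6800:
  stratum 1: (2900/6800)²·(1 − 702/2900)·171.71²/702 = 5.78978
  stratum 2: (600/6800)²·(1 − 58/600)·36.26²/58 = 0.159426
  stratum 3: (3300/6800)²·(1 − 383/3300)·109.90²/383 = 6.56492
V̂(ȳ_st) = 12.5141
SE(ȳ_st) = √12.5141 = 3.53753

ȳ_st ≈ 306.834, SE ≈ 3.54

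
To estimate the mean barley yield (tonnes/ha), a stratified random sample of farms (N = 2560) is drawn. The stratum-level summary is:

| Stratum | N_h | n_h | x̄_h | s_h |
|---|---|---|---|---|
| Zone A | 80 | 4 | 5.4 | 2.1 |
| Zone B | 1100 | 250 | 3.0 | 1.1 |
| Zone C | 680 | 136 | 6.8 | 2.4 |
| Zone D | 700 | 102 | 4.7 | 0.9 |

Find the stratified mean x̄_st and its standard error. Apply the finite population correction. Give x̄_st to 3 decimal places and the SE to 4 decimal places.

x̄_st ≈ 4.549, SE ≈ 0.0679

x̄_st = Σ W_h x̄_h = (80·5.4 + 1100·3.0 + 680·6.8 + 700·4.7)/2560 = 4.54922
V̂(x̄_st) = Σ W_h² (1 − n_h/N_h) s_h²/n_h, with W_h = N_h/N and N = 2560:
  stratum Zone A: (80/2560)²·(1 − 4/80)·2.1²/4 = 0.00102283
  stratum Zone B: (1100/2560)²·(1 − 250/1100)·1.1²/250 = 0.000690521
  stratum Zone C: (680/2560)²·(1 − 136/680)·2.4²/136 = 0.00239062
  stratum Zone D: (700/2560)²·(1 − 102/700)·0.9²/102 = 0.000507229
V̂(x̄_st) = 0.0046112
SE(x̄_st) = √0.0046112 = 0.0679058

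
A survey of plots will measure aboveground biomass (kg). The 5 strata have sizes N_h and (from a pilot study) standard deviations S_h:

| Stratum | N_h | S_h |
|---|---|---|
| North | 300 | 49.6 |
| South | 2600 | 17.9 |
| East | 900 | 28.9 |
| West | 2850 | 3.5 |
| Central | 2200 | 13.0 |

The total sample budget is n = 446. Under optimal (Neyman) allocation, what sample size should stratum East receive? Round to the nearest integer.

Neyman allocation: n_h = n · N_h S_h / Σ N_i S_i, with n = 446.
  stratum North: N_h·S_h = 300·49.6 = 14880.00
  stratum South: N_h·S_h = 2600·17.9 = 46540.00
  stratum East: N_h·S_h = 900·28.9 = 26010.00
  stratum West: N_h·S_h = 2850·3.5 = 9975.00
  stratum Central: N_h·S_h = 2200·13.0 = 28600.00
Σ N_h S_h = 126005.00
n for stratum East = 446·26010.00/126005.00 = 92.063 → 92

92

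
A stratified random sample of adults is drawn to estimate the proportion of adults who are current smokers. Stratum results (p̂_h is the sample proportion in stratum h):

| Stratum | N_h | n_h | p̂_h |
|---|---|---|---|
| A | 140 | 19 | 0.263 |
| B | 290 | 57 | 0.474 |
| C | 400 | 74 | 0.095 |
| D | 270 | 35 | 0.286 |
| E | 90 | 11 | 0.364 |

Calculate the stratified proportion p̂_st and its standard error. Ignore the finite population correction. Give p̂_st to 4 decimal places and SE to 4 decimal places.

N = 1190; stratum weights W_h = N_h/N.
p̂_st = Σ W_h p̂_h = (140·0.263 + 290·0.474 + 400·0.095 + 270·0.286 + 90·0.364)/1190 = 0.27081
V̂(p̂_st) = Σ W_h² p̂_h(1−p̂_h)/(n_h−1):
  stratum A: (140/1190)²·0.263·0.737/18 = 0.000149043
  stratum B: (290/1190)²·0.474·0.526/56 = 0.00026441
  stratum C: (400/1190)²·0.095·0.905/73 = 0.000133069
  stratum D: (270/1190)²·0.286·0.714/34 = 0.000309185
  stratum E: (90/1190)²·0.364·0.636/10 = 0.000132419
V̂(p̂_st) = 0.000988126; SE = √V̂ = 0.0314345

p̂_st ≈ 0.2708, SE ≈ 0.0314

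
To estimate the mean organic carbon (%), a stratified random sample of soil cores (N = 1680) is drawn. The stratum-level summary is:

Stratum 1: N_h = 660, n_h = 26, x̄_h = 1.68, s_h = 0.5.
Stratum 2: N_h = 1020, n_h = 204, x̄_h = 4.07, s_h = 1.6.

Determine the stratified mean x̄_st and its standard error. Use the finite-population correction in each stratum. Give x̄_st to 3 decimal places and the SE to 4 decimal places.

x̄_st ≈ 3.131, SE ≈ 0.0716

x̄_st = Σ W_h x̄_h = (660·1.68 + 1020·4.07)/1680 = 3.13107
V̂(x̄_st) = Σ W_h² (1 − n_h/N_h) s_h²/n_h, with W_h = N_h/N and N = 1680:
  stratum 1: (660/1680)²·(1 − 26/660)·0.5²/26 = 0.00142555
  stratum 2: (1020/1680)²·(1 − 204/1020)·1.6²/204 = 0.00370068
V̂(x̄_st) = 0.00512623
SE(x̄_st) = √0.00512623 = 0.0715977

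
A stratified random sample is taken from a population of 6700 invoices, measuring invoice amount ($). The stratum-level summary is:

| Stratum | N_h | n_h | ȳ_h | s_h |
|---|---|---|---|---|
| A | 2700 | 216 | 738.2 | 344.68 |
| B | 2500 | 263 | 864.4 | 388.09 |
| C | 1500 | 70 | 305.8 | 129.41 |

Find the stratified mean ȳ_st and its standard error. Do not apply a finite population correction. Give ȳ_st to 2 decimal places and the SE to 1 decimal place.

ȳ_st ≈ 688.48, SE ≈ 13.5

ȳ_st = Σ W_h ȳ_h = (2700·738.2 + 2500·864.4 + 1500·305.8)/6700 = 688.48358
V̂(ȳ_st) = Σ W_h² s_h²/n_h, with W_h = N_h/N and N = 6700:
  stratum A: (2700/6700)²·344.68²/216 = 89.3216
  stratum B: (2500/6700)²·388.09²/263 = 79.7333
  stratum C: (1500/6700)²·129.41²/70 = 11.9914
V̂(ȳ_st) = 181.046
SE(ȳ_st) = √181.046 = 13.4553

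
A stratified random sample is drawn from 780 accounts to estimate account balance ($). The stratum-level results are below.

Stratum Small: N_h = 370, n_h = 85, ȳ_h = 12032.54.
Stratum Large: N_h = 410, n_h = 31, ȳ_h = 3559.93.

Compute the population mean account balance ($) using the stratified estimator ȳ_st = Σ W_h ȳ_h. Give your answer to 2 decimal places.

N = Σ N_h = 780. Stratum weights W_h = N_h/N.
ȳ_st = (370·12032.54 + 410·3559.93) / 780 = 7578.9886

ȳ_st ≈ 7578.99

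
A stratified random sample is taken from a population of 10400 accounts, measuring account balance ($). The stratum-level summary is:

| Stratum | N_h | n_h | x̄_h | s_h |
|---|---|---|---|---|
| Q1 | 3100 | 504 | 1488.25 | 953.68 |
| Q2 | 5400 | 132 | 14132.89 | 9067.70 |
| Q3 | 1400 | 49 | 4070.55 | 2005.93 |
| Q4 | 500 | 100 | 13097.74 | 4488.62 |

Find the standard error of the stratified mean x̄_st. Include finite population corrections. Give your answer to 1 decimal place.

SE(x̄_st) ≈ 407.2

V̂(x̄_st) = Σ W_h² (1 − n_h/N_h) s_h²/n_h, with W_h = N_h/N and N = 10400:
  stratum Q1: (3100/10400)²·(1 − 504/3100)·953.68²/504 = 134.269
  stratum Q2: (5400/10400)²·(1 − 132/5400)·9067.70²/132 = 163830
  stratum Q3: (1400/10400)²·(1 − 49/1400)·2005.93²/49 = 1435.99
  stratum Q4: (500/10400)²·(1 − 100/500)·4488.62²/100 = 372.554
V̂(x̄_st) = 165773
SE(x̄_st) = √165773 = 407.152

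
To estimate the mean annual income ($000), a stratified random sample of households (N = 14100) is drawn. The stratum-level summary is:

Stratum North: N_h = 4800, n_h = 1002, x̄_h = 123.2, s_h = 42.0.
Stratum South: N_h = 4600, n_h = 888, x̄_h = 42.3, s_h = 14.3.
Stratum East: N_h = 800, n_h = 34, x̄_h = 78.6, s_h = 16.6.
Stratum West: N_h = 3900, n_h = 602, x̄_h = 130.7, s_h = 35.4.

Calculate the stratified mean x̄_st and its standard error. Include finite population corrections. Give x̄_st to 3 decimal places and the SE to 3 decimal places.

x̄_st ≈ 96.351, SE ≈ 0.584

x̄_st = Σ W_h x̄_h = (4800·123.2 + 4600·42.3 + 800·78.6 + 3900·130.7)/14100 = 96.35106
V̂(x̄_st) = Σ W_h² (1 − n_h/N_h) s_h²/n_h, with W_h = N_h/N and N = 14100:
  stratum North: (4800/14100)²·(1 − 1002/4800)·42.0²/1002 = 0.161432
  stratum South: (4600/14100)²·(1 − 888/4600)·14.3²/888 = 0.0197782
  stratum East: (800/14100)²·(1 − 34/800)·16.6²/34 = 0.0249815
  stratum West: (3900/14100)²·(1 − 602/3900)·35.4²/602 = 0.134675
V̂(x̄_st) = 0.340866
SE(x̄_st) = √0.340866 = 0.583838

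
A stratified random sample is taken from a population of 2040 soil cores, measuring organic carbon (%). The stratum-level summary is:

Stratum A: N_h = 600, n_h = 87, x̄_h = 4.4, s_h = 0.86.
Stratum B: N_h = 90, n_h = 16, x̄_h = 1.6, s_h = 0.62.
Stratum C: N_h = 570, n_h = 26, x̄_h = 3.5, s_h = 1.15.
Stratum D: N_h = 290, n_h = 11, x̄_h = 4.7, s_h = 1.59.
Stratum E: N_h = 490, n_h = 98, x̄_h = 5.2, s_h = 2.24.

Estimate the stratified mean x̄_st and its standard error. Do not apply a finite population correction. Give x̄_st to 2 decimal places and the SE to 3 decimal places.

x̄_st = Σ W_h x̄_h = (600·4.4 + 90·1.6 + 570·3.5 + 290·4.7 + 490·5.2)/2040 = 4.25980
V̂(x̄_st) = Σ W_h² s_h²/n_h, with W_h = N_h/N and N = 2040:
  stratum A: (600/2040)²·0.86²/87 = 0.000735394
  stratum B: (90/2040)²·0.62²/16 = 4.67615e-05
  stratum C: (570/2040)²·1.15²/26 = 0.00397111
  stratum D: (290/2040)²·1.59²/11 = 0.00464448
  stratum E: (490/2040)²·2.24²/98 = 0.00295394
V̂(x̄_st) = 0.0123517
SE(x̄_st) = √0.0123517 = 0.111138

x̄_st ≈ 4.26, SE ≈ 0.111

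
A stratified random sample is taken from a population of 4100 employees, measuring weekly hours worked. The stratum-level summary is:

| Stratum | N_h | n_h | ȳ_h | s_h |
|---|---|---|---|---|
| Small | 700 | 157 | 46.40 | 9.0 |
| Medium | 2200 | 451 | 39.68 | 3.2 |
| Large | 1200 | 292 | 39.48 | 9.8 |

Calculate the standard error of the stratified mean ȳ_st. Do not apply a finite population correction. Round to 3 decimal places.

V̂(ȳ_st) = Σ W_h² s_h²/n_h, with W_h = N_h/N and N = 4100:
  stratum Small: (700/4100)²·9.0²/157 = 0.0150388
  stratum Medium: (2200/4100)²·3.2²/451 = 0.00653734
  stratum Large: (1200/4100)²·9.8²/292 = 0.028175
V̂(ȳ_st) = 0.0497512
SE(ȳ_st) = √0.0497512 = 0.22305

SE(ȳ_st) ≈ 0.223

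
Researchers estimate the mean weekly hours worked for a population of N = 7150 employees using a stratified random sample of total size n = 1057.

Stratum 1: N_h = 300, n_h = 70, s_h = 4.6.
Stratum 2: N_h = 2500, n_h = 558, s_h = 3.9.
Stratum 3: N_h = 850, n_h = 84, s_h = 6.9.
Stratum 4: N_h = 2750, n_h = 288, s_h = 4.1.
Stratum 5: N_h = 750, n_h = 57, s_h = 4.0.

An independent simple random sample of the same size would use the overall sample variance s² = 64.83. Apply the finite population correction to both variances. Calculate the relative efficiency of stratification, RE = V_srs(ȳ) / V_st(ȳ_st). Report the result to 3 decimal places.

RE ≈ 2.513

V̂(ȳ_st) = Σ W_h² (1 − n_h/N_h) s_h²/n_h, with W_h = N_h/N and N = 7150:
  stratum 1: (300/7150)²·(1 − 70/300)·4.6²/70 = 0.000407995
  stratum 2: (2500/7150)²·(1 − 558/2500)·3.9²/558 = 0.00258864
  stratum 3: (850/7150)²·(1 − 84/850)·6.9²/84 = 0.00721863
  stratum 4: (2750/7150)²·(1 − 288/2750)·4.1²/288 = 0.00773008
  stratum 5: (750/7150)²·(1 − 57/750)·4.0²/57 = 0.00285383
V_st = 0.0207992
V_srs = (1 − 1057/7150)·64.83/1057 = 0.0522668
Relative efficiency = V_srs / V_st = 0.0522668/0.0207992 = 2.5129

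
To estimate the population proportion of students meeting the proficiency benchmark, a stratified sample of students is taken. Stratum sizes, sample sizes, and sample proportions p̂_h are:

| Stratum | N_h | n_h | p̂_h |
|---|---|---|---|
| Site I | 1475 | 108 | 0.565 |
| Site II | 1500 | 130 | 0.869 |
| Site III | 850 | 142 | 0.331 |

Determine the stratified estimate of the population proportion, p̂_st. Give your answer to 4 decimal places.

p̂_st ≈ 0.6322

N = 3825; stratum weights W_h = N_h/N.
p̂_st = Σ W_h p̂_h = (1475·0.565 + 1500·0.869 + 850·0.331)/3825 = 0.63222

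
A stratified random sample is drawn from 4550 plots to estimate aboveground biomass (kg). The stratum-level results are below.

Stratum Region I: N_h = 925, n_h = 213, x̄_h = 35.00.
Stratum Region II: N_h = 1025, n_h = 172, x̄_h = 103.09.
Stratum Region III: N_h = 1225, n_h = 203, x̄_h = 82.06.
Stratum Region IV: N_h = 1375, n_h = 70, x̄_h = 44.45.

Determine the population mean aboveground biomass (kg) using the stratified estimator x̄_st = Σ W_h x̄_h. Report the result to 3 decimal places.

N = Σ N_h = 4550. Stratum weights W_h = N_h/N.
x̄_st = (925·35.00 + 1025·103.09 + 1225·82.06 + 1375·44.45) / 4550 = 65.86473

x̄_st ≈ 65.865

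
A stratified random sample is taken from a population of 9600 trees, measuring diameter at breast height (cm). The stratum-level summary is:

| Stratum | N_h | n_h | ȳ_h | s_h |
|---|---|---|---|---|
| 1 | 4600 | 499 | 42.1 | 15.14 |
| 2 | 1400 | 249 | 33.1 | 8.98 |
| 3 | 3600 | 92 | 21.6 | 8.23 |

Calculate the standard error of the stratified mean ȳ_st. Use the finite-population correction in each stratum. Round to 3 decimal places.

V̂(ȳ_st) = Σ W_h² (1 − n_h/N_h) s_h²/n_h, with W_h = N_h/N and N = 9600:
  stratum 1: (4600/9600)²·(1 − 499/4600)·15.14²/499 = 0.0940278
  stratum 2: (1400/9600)²·(1 − 249/1400)·8.98²/249 = 0.00566258
  stratum 3: (3600/9600)²·(1 − 92/3600)·8.23²/92 = 0.100886
V̂(ȳ_st) = 0.200577
SE(ȳ_st) = √0.200577 = 0.447858

SE(ȳ_st) ≈ 0.448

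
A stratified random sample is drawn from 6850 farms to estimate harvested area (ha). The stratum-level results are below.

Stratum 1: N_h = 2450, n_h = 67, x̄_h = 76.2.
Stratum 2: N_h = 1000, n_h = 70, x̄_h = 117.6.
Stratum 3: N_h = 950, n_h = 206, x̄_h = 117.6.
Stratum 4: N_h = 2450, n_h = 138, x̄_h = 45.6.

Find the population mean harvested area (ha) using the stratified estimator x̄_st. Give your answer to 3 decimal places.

x̄_st ≈ 77.041

N = Σ N_h = 6850. Stratum weights W_h = N_h/N.
x̄_st = (2450·76.2 + 1000·117.6 + 950·117.6 + 2450·45.6) / 6850 = 77.04088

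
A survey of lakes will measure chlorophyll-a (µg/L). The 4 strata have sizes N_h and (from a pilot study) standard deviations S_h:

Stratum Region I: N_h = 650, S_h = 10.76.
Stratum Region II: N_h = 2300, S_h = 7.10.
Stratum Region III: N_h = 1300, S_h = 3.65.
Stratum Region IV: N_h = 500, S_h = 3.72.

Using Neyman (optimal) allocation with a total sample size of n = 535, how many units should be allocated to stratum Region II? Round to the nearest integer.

292

Neyman allocation: n_h = n · N_h S_h / Σ N_i S_i, with n = 535.
  stratum Region I: N_h·S_h = 650·10.76 = 6994.00
  stratum Region II: N_h·S_h = 2300·7.10 = 16330.00
  stratum Region III: N_h·S_h = 1300·3.65 = 4745.00
  stratum Region IV: N_h·S_h = 500·3.72 = 1860.00
Σ N_h S_h = 29929.00
n for stratum Region II = 535·16330.00/29929.00 = 291.909 → 292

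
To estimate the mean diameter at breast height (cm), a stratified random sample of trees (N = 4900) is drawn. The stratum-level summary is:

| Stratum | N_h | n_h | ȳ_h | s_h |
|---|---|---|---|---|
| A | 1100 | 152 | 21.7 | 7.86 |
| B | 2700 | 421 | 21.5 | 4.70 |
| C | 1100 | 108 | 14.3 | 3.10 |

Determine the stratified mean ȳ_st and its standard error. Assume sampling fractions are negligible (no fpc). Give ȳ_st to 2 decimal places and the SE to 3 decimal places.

ȳ_st ≈ 19.93, SE ≈ 0.202

ȳ_st = Σ W_h ȳ_h = (1100·21.7 + 2700·21.5 + 1100·14.3)/4900 = 19.92857
V̂(ȳ_st) = Σ W_h² s_h²/n_h, with W_h = N_h/N and N = 4900:
  stratum A: (1100/4900)²·7.86²/152 = 0.0204831
  stratum B: (2700/4900)²·4.70²/421 = 0.0159312
  stratum C: (1100/4900)²·3.10²/108 = 0.00448428
V̂(ȳ_st) = 0.0408986
SE(ȳ_st) = √0.0408986 = 0.202234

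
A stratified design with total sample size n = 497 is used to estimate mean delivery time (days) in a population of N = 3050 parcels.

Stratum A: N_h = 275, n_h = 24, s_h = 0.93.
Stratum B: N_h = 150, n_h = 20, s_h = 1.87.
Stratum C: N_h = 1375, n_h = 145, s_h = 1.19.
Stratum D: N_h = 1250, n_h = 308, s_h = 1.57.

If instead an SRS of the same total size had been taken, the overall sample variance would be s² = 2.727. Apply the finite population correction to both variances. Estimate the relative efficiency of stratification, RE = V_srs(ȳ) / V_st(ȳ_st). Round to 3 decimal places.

V̂(ȳ_st) = Σ W_h² (1 − n_h/N_h) s_h²/n_h, with W_h = N_h/N and N = 3050:
  stratum A: (275/3050)²·(1 − 24/275)·0.93²/24 = 0.0002674
  stratum B: (150/3050)²·(1 − 20/150)·1.87²/20 = 0.000366512
  stratum C: (1375/3050)²·(1 − 145/1375)·1.19²/145 = 0.00177555
  stratum D: (1250/3050)²·(1 − 308/1250)·1.57²/308 = 0.001013
V_st = 0.00342247
V_srs = (1 − 497/3050)·2.727/497 = 0.00459282
Relative efficiency = V_srs / V_st = 0.00459282/0.00342247 = 1.3420

RE ≈ 1.342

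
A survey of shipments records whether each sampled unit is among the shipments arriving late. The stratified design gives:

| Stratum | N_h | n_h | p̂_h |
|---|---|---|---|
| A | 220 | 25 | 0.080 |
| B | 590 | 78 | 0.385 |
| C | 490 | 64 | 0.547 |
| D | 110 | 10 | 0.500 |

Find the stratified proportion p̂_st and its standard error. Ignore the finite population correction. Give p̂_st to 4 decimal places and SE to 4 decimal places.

N = 1410; stratum weights W_h = N_h/N.
p̂_st = Σ W_h p̂_h = (220·0.080 + 590·0.385 + 490·0.547 + 110·0.500)/1410 = 0.40268
V̂(p̂_st) = Σ W_h² p̂_h(1−p̂_h)/(n_h−1):
  stratum A: (220/1410)²·0.080·0.920/24 = 7.46575e-05
  stratum B: (590/1410)²·0.385·0.615/77 = 0.000538407
  stratum C: (490/1410)²·0.547·0.453/63 = 0.000475006
  stratum D: (110/1410)²·0.500·0.500/9 = 0.000169061
V̂(p̂_st) = 0.00125713; SE = √V̂ = 0.0354561

p̂_st ≈ 0.4027, SE ≈ 0.0355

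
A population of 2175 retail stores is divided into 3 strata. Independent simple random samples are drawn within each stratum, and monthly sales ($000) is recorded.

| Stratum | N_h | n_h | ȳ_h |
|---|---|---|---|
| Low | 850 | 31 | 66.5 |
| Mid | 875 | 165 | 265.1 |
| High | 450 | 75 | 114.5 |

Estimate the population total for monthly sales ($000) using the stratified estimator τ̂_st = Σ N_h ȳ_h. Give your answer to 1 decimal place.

τ̂_st = Σ N_h ȳ_h = 850·66.5 + 875·265.1 + 450·114.5 = 340012.5

τ̂_st ≈ 340012.5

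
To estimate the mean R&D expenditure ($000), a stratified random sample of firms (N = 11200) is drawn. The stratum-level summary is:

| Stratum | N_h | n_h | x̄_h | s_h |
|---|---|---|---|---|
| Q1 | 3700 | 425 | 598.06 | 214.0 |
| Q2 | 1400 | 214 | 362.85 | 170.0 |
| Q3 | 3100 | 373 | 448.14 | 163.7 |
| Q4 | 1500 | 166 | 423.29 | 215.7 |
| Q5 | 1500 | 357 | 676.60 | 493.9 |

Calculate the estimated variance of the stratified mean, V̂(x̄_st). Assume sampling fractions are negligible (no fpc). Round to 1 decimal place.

V̂(x̄_st) ≈ 36.7

V̂(x̄_st) = Σ W_h² s_h²/n_h, with W_h = N_h/N and N = 11200:
  stratum Q1: (3700/11200)²·214.0²/425 = 11.76
  stratum Q2: (1400/11200)²·170.0²/214 = 2.11011
  stratum Q3: (3100/11200)²·163.7²/373 = 5.50397
  stratum Q4: (1500/11200)²·215.7²/166 = 5.02734
  stratum Q5: (1500/11200)²·493.9²/357 = 12.2562
V̂(x̄_st) = 36.6576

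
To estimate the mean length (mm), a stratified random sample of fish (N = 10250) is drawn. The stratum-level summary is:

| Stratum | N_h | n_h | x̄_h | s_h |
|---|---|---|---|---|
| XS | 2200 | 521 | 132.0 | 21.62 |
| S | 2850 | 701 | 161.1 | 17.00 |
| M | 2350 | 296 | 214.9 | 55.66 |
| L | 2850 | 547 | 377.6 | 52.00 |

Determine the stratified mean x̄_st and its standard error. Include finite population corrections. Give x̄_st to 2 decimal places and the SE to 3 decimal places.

x̄_st ≈ 227.39, SE ≈ 0.919

x̄_st = Σ W_h x̄_h = (2200·132.0 + 2850·161.1 + 2350·214.9 + 2850·377.6)/10250 = 227.38634
V̂(x̄_st) = Σ W_h² (1 − n_h/N_h) s_h²/n_h, with W_h = N_h/N and N = 10250:
  stratum XS: (2200/10250)²·(1 − 521/2200)·21.62²/521 = 0.0315427
  stratum S: (2850/10250)²·(1 − 701/2850)·17.00²/701 = 0.0240333
  stratum M: (2350/10250)²·(1 − 296/2350)·55.66²/296 = 0.480856
  stratum L: (2850/10250)²·(1 − 547/2850)·52.00²/547 = 0.308824
V̂(x̄_st) = 0.845256
SE(x̄_st) = √0.845256 = 0.919378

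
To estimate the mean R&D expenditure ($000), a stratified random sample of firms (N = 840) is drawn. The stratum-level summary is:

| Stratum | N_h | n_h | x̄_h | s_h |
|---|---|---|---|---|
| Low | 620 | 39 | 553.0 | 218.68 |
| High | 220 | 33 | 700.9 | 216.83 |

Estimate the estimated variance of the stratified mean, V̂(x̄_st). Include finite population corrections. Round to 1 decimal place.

V̂(x̄_st) ≈ 709.1

V̂(x̄_st) = Σ W_h² (1 − n_h/N_h) s_h²/n_h, with W_h = N_h/N and N = 840:
  stratum Low: (620/840)²·(1 − 39/620)·218.68²/39 = 625.983
  stratum High: (220/840)²·(1 − 33/220)·216.83²/33 = 83.0674
V̂(x̄_st) = 709.051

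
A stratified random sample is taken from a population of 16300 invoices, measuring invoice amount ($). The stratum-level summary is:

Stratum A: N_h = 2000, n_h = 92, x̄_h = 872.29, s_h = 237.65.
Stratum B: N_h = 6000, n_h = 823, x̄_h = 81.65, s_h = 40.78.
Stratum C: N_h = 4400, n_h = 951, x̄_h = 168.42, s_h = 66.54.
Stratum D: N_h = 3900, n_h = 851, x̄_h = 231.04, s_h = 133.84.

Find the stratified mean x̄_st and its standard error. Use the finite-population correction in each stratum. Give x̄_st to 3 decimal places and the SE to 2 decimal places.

x̄_st ≈ 237.827, SE ≈ 3.20

x̄_st = Σ W_h x̄_h = (2000·872.29 + 6000·81.65 + 4400·168.42 + 3900·231.04)/16300 = 237.82724
V̂(x̄_st) = Σ W_h² (1 − n_h/N_h) s_h²/n_h, with W_h = N_h/N and N = 16300:
  stratum A: (2000/16300)²·(1 − 92/2000)·237.65²/92 = 8.817
  stratum B: (6000/16300)²·(1 − 823/6000)·40.78²/823 = 0.236237
  stratum C: (4400/16300)²·(1 − 951/4400)·66.54²/951 = 0.265923
  stratum D: (3900/16300)²·(1 − 851/3900)·133.84²/851 = 0.942083
V̂(x̄_st) = 10.2612
SE(x̄_st) = √10.2612 = 3.20332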